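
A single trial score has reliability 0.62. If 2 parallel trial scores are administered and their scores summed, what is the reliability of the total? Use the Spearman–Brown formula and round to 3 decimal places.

0.765

ρ_k = kρ / (1 + (k−1)ρ) = 2·0.62 / (1 + 1·0.62) = 1.240 / 1.620 = 0.765.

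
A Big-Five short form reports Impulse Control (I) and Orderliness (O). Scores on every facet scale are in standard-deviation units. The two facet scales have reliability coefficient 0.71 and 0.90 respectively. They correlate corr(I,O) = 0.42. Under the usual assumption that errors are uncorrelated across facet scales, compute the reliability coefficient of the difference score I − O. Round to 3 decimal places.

Var(I−O) = 1 + 1 − 2·0.42 = 2 − 0.84 = 1.16.
Under uncorrelated errors the observed covariances equal the true-score covariances, so only the own-variance terms attenuate.
True-score variance = [0.71 + 0.90] − 0.84 = 1.61 − 0.84 = 0.77.
Reliability = 0.77 / 1.16 = 0.664.

0.664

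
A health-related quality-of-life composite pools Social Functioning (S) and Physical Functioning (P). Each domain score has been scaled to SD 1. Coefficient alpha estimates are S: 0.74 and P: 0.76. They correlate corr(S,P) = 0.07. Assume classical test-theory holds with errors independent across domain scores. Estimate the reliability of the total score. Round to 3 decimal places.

Var(S+P) = 2 + 2·[0.07] = 2 + 0.14 = 2.14.
Because errors are independent across components, Cov(Tᵢ,Tⱼ) = Cov(Xᵢ,Xⱼ); the off-diagonal part of the true-score variance is the same as above.
True-score variance = [0.74 + 0.76] + 0.14 = 1.5 + 0.14 = 1.64.
Reliability = 1.64 / 2.14 = 0.766.

0.766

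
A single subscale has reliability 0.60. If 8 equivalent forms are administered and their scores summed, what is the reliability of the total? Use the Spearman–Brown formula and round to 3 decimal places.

0.923

ρ_k = kρ / (1 + (k−1)ρ) = 8·0.60 / (1 + 7·0.60) = 4.800 / 5.200 = 0.923.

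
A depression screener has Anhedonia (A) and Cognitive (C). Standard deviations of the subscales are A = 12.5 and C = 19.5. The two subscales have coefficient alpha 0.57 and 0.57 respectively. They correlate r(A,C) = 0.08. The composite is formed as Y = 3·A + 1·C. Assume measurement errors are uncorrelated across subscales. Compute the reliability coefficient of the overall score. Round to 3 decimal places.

Var(Y) = 3²·12.5² + 19.5² + 2·[3·12.5·19.5·0.08] = 1786.5 + 117 = 1903.5.
Under uncorrelated errors the observed covariances equal the true-score covariances, so only the own-variance terms attenuate.
True-score variance = [3²·12.5²·0.57 + 19.5²·0.57] + 117 = 1018.3 + 117 = 1135.3.
Reliability = 1135.3 / 1903.5 = 0.596.

0.596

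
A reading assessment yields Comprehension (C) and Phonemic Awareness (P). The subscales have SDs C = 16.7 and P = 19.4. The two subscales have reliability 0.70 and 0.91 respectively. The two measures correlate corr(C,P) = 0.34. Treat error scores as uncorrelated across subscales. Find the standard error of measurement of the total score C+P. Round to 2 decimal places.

10.84

Var(total) = 655.25 + 220.306 = 875.556.
True-score variance = 537.711 + 220.306 = 758.017, so reliability = 0.8658.
Error variance = 875.556 − 758.017 = 117.539; SEM = √117.539 = 10.84.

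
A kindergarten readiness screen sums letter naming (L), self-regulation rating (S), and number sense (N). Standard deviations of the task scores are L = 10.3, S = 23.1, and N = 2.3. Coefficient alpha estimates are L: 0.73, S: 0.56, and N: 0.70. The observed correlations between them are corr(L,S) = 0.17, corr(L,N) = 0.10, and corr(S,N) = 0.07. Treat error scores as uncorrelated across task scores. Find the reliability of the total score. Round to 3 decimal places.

0.641

Var(L+S+N) = 10.3² + 23.1² + 2.3² + 2·[10.3·23.1·0.17 + 10.3·2.3·0.10 + 23.1·2.3·0.07] = 644.99 + 93.0724 = 738.062.
With uncorrelated errors the cross-covariances are all true-score covariance, so they carry over unchanged; only the diagonal terms shrink to ρᵢσᵢ².
True-score variance = [10.3²·0.73 + 23.1²·0.56 + 2.3²·0.70] + 93.0724 = 379.97 + 93.0724 = 473.043.
Reliability = 473.043 / 738.062 = 0.641.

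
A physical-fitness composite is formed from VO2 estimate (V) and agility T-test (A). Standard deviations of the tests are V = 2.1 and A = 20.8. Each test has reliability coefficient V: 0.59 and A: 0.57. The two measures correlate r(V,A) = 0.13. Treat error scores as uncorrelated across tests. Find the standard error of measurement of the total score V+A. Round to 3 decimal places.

Var(total) = 437.05 + 11.3568 = 448.407.
True-score variance = 249.207 + 11.3568 = 260.564, so reliability = 0.5811.
Error variance = 448.407 − 260.564 = 187.843; SEM = √187.843 = 13.706.

13.706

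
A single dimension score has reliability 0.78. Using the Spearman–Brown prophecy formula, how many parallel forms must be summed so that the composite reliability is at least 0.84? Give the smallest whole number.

2

k ≥ ρ*(1−ρ₁)/(ρ₁(1−ρ*)) = 0.84·0.22 / (0.78·0.16) = 1.481.
Smallest integer k = 2.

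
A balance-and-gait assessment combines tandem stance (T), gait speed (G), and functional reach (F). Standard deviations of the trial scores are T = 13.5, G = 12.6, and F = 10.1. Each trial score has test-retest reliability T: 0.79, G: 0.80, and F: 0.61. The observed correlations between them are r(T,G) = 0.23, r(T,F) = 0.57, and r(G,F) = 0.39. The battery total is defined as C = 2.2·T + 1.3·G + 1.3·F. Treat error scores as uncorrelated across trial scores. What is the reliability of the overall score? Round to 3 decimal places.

0.858

Var(C) = 2.2²·13.5² + 1.3²·12.6² + 1.3²·10.1² + 2·[2.86·13.5·12.6·0.23 + 2.86·13.5·10.1·0.57 + 1.69·12.6·10.1·0.39] = 1322.79 + 836.093 = 2158.88.
With uncorrelated errors the cross-covariances are all true-score covariance, so they carry over unchanged; only the diagonal terms shrink to ρᵢσᵢ².
True-score variance = [2.2²·13.5²·0.79 + 1.3²·12.6²·0.80 + 1.3²·10.1²·0.61] + 836.093 = 1016.66 + 836.093 = 1852.75.
Reliability = 1852.75 / 2158.88 = 0.858.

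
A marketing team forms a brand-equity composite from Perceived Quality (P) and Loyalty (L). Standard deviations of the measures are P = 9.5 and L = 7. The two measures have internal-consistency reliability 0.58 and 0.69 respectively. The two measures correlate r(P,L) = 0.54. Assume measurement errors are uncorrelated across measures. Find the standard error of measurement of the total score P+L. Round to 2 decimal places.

Var(total) = 139.25 + 71.82 = 211.07.
True-score variance = 86.155 + 71.82 = 157.975, so reliability = 0.7484.
Error variance = 211.07 − 157.975 = 53.095; SEM = √53.095 = 7.29.

7.29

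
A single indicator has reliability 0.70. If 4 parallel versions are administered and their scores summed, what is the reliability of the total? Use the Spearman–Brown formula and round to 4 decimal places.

0.9032

ρ_k = kρ / (1 + (k−1)ρ) = 4·0.70 / (1 + 3·0.70) = 2.800 / 3.100 = 0.9032.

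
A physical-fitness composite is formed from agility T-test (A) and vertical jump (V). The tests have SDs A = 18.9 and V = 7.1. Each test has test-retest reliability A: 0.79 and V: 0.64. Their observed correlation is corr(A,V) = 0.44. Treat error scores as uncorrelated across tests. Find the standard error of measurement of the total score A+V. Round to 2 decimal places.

9.65

Var(total) = 407.62 + 118.087 = 525.707.
True-score variance = 314.458 + 118.087 = 432.545, so reliability = 0.8228.
Error variance = 525.707 − 432.545 = 93.1617; SEM = √93.1617 = 9.65.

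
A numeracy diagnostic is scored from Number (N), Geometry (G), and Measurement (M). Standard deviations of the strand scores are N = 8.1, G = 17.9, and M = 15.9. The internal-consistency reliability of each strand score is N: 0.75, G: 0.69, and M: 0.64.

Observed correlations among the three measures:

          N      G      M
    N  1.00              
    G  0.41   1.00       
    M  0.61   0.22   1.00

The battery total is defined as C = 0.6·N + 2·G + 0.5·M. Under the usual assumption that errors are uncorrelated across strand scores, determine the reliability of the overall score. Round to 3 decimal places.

Var(C) = 0.6²·8.1² + 2²·17.9² + 0.5²·15.9² + 2·[1.2·8.1·17.9·0.41 + 0.3·8.1·15.9·0.61 + 17.9·15.9·0.22] = 1368.46 + 315.036 = 1683.5.
Because errors are independent across components, Cov(Tᵢ,Tⱼ) = Cov(Xᵢ,Xⱼ); the off-diagonal part of the true-score variance is the same as above.
True-score variance = [0.6²·8.1²·0.75 + 2²·17.9²·0.69 + 0.5²·15.9²·0.64] + 315.036 = 942.496 + 315.036 = 1257.53.
Reliability = 1257.53 / 1683.5 = 0.747.

0.747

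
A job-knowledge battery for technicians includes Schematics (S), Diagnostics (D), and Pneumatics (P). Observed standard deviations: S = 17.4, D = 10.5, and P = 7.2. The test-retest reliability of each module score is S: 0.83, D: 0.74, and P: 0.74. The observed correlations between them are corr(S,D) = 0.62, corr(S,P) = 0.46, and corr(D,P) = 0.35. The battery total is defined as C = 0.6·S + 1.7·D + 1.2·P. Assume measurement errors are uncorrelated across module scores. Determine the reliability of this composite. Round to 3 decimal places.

Var(C) = 0.6²·17.4² + 1.7²·10.5² + 1.2²·7.2² + 2·[1.02·17.4·10.5·0.62 + 0.72·17.4·7.2·0.46 + 2.04·10.5·7.2·0.35] = 502.266 + 422.021 = 924.287.
Under uncorrelated errors the observed covariances equal the true-score covariances, so only the own-variance terms attenuate.
True-score variance = [0.6²·17.4²·0.83 + 1.7²·10.5²·0.74 + 1.2²·7.2²·0.74] + 422.021 = 381.486 + 422.021 = 803.507.
Reliability = 803.507 / 924.287 = 0.869.

0.869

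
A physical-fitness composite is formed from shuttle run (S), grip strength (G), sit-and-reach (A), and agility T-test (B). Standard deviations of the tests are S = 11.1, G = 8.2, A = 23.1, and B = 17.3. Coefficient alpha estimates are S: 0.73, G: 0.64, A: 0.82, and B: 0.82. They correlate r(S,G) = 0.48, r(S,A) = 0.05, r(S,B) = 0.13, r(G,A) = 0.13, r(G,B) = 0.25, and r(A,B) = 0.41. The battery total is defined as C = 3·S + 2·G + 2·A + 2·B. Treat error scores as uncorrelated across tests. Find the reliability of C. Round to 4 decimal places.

0.8668

Var(C) = 3²·11.1² + 2²·8.2² + 2²·23.1² + 2²·17.3² + 2·[6·11.1·8.2·0.48 + 6·11.1·23.1·0.05 + 6·11.1·17.3·0.13 + 4·8.2·23.1·0.13 + 4·8.2·17.3·0.25 + 4·23.1·17.3·0.41] = 4709.45 + 2769.19 = 7478.64.
Because errors are independent across components, Cov(Tᵢ,Tⱼ) = Cov(Xᵢ,Xⱼ); the off-diagonal part of the true-score variance is the same as above.
True-score variance = [3²·11.1²·0.73 + 2²·8.2²·0.64 + 2²·23.1²·0.82 + 2²·17.3²·0.82] + 2769.19 = 3713.54 + 2769.19 = 6482.73.
Reliability = 6482.73 / 7478.64 = 0.8668.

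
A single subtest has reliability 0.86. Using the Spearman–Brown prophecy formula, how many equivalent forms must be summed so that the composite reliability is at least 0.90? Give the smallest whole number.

k ≥ ρ*(1−ρ₁)/(ρ₁(1−ρ*)) = 0.90·0.14 / (0.86·0.10) = 1.465.
Smallest integer k = 2.

2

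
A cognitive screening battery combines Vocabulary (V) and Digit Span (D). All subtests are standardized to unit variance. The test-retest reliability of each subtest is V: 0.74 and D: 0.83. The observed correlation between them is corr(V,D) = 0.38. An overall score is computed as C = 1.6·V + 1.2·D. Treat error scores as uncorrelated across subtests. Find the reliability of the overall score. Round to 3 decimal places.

Var(C) = 1.6² + 1.2² + 2·[1.92·0.38] = 4 + 1.4592 = 5.4592.
With uncorrelated errors the cross-covariances are all true-score covariance, so they carry over unchanged; only the diagonal terms shrink to ρᵢσᵢ².
True-score variance = [1.6²·0.74 + 1.2²·0.83] + 1.4592 = 3.0896 + 1.4592 = 4.5488.
Reliability = 4.5488 / 5.4592 = 0.833.

0.833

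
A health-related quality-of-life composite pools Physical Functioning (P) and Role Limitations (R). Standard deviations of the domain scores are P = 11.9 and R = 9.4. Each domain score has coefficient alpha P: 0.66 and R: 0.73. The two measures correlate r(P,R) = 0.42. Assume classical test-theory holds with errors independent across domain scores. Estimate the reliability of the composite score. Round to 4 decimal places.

Var(P+R) = 11.9² + 9.4² + 2·[11.9·9.4·0.42] = 229.97 + 93.9624 = 323.932.
With uncorrelated errors the cross-covariances are all true-score covariance, so they carry over unchanged; only the diagonal terms shrink to ρᵢσᵢ².
True-score variance = [11.9²·0.66 + 9.4²·0.73] + 93.9624 = 157.965 + 93.9624 = 251.928.
Reliability = 251.928 / 323.932 = 0.7777.

0.7777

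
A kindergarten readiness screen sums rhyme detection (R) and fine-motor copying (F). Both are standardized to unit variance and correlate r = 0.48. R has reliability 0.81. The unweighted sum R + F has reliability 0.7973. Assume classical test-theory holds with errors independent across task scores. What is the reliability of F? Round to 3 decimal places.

Var(R+F) = 2 + 2·0.48 = 2.960.
True-score variance = ρ_R + ρ_F + 2·0.48, so 0.7973 = (0.81 + ρ_F + 0.96) / 2.960.
ρ_F = 0.7973·2.960 − 0.81 − 0.96 = 0.590.

0.590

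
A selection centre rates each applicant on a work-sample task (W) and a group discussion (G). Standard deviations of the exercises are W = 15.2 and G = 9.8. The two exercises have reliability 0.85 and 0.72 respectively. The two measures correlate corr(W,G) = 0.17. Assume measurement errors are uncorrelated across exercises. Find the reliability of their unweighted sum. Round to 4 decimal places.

Var(W+G) = 15.2² + 9.8² + 2·[15.2·9.8·0.17] = 327.08 + 50.6464 = 377.726.
Because errors are independent across components, Cov(Tᵢ,Tⱼ) = Cov(Xᵢ,Xⱼ); the off-diagonal part of the true-score variance is the same as above.
True-score variance = [15.2²·0.85 + 9.8²·0.72] + 50.6464 = 265.533 + 50.6464 = 316.179.
Reliability = 316.179 / 377.726 = 0.8371.

0.8371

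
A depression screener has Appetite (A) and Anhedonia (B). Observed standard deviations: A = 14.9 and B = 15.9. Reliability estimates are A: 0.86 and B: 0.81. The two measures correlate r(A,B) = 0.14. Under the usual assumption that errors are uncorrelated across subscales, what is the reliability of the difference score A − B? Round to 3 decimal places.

0.806

Var(A−B) = 14.9² + 15.9² − 2·14.9·15.9·0.14 = 474.82 − 66.3348 = 408.485.
Because errors are independent across components, Cov(Tᵢ,Tⱼ) = Cov(Xᵢ,Xⱼ); the off-diagonal part of the true-score variance is the same as above.
True-score variance = [14.9²·0.86 + 15.9²·0.81] − 66.3348 = 395.705 − 66.3348 = 329.37.
Reliability = 329.37 / 408.485 = 0.806.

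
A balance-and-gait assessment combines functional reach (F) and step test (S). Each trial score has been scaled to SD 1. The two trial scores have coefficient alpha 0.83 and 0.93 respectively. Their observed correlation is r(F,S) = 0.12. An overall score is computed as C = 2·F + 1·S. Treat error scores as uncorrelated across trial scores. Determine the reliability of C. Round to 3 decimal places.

Var(C) = 2² + 1 + 2·[2·0.12] = 5 + 0.48 = 5.48.
With uncorrelated errors the cross-covariances are all true-score covariance, so they carry over unchanged; only the diagonal terms shrink to ρᵢσᵢ².
True-score variance = [2²·0.83 + 0.93] + 0.48 = 4.25 + 0.48 = 4.73.
Reliability = 4.73 / 5.48 = 0.863.

0.863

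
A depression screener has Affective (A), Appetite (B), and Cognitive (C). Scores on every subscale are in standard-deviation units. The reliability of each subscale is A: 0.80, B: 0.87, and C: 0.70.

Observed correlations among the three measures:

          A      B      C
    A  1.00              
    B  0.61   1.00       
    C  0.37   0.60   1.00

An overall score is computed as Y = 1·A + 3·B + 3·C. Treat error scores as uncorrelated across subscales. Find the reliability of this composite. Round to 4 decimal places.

Var(Y) = 1 + 3² + 3² + 2·[3·0.61 + 3·0.37 + 9·0.60] = 19 + 16.68 = 35.68.
With uncorrelated errors the cross-covariances are all true-score covariance, so they carry over unchanged; only the diagonal terms shrink to ρᵢσᵢ².
True-score variance = [0.80 + 3²·0.87 + 3²·0.70] + 16.68 = 14.93 + 16.68 = 31.61.
Reliability = 31.61 / 35.68 = 0.8859.

0.8859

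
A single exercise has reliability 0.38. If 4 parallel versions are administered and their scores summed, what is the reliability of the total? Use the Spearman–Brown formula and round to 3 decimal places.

0.710

ρ_k = kρ / (1 + (k−1)ρ) = 4·0.38 / (1 + 3·0.38) = 1.520 / 2.140 = 0.710.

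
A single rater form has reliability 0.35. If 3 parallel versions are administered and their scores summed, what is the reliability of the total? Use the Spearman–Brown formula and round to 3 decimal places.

ρ_k = kρ / (1 + (k−1)ρ) = 3·0.35 / (1 + 2·0.35) = 1.050 / 1.700 = 0.618.

0.618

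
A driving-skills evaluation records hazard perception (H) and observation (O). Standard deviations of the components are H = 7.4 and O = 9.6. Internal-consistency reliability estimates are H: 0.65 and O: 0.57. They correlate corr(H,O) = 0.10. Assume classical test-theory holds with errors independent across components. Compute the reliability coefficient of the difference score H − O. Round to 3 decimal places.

0.557

Var(H−O) = 7.4² + 9.6² − 2·7.4·9.6·0.10 = 146.92 − 14.208 = 132.712.
Under uncorrelated errors the observed covariances equal the true-score covariances, so only the own-variance terms attenuate.
True-score variance = [7.4²·0.65 + 9.6²·0.57] − 14.208 = 88.1252 − 14.208 = 73.9172.
Reliability = 73.9172 / 132.712 = 0.557.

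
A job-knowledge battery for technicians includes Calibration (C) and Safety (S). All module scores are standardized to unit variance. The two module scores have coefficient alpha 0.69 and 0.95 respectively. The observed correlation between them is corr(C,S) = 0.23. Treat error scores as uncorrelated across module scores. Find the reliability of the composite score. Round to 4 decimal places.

Var(C+S) = 2 + 2·[0.23] = 2 + 0.46 = 2.46.
Under uncorrelated errors the observed covariances equal the true-score covariances, so only the own-variance terms attenuate.
True-score variance = [0.69 + 0.95] + 0.46 = 1.64 + 0.46 = 2.1.
Reliability = 2.1 / 2.46 = 0.8537.

0.8537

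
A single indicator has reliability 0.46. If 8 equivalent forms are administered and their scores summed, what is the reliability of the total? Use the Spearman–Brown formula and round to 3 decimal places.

ρ_k = kρ / (1 + (k−1)ρ) = 8·0.46 / (1 + 7·0.46) = 3.680 / 4.220 = 0.872.

0.872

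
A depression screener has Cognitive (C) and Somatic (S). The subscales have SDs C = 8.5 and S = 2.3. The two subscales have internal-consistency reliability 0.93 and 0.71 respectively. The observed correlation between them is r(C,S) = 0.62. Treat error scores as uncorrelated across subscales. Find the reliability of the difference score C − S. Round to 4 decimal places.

0.8763

Var(C−S) = 8.5² + 2.3² − 2·8.5·2.3·0.62 = 77.54 − 24.242 = 53.298.
Under uncorrelated errors the observed covariances equal the true-score covariances, so only the own-variance terms attenuate.
True-score variance = [8.5²·0.93 + 2.3²·0.71] − 24.242 = 70.9484 − 24.242 = 46.7064.
Reliability = 46.7064 / 53.298 = 0.8763.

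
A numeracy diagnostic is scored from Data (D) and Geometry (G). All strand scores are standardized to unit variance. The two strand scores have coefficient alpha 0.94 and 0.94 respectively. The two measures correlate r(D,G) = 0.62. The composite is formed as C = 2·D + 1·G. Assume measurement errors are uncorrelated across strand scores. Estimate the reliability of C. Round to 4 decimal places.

Var(C) = 2² + 1 + 2·[2·0.62] = 5 + 2.48 = 7.48.
Under uncorrelated errors the observed covariances equal the true-score covariances, so only the own-variance terms attenuate.
True-score variance = [2²·0.94 + 0.94] + 2.48 = 4.7 + 2.48 = 7.18.
Reliability = 7.18 / 7.48 = 0.9599.

0.9599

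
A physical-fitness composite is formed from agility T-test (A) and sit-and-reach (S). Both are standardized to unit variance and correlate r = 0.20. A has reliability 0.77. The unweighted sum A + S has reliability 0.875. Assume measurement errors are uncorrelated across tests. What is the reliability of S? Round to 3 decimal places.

0.930

Var(A+S) = 2 + 2·0.20 = 2.400.
True-score variance = ρ_A + ρ_S + 2·0.20, so 0.875 = (0.77 + ρ_S + 0.40) / 2.400.
ρ_S = 0.875·2.400 − 0.77 − 0.40 = 0.930.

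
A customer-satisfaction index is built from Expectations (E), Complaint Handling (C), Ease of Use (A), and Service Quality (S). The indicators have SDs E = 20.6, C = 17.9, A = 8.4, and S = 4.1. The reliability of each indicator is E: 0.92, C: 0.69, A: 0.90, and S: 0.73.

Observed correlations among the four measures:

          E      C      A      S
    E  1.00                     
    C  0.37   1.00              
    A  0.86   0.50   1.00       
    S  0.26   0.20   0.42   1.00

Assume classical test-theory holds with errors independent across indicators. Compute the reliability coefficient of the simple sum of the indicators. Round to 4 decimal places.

Var(E+C+A+S) = 20.6² + 17.9² + 8.4² + 4.1² + 2·[20.6·17.9·0.37 + 20.6·8.4·0.86 + 20.6·4.1·0.26 + 17.9·8.4·0.50 + 17.9·4.1·0.20 + 8.4·4.1·0.42] = 832.14 + 823.061 = 1655.2.
Under uncorrelated errors the observed covariances equal the true-score covariances, so only the own-variance terms attenuate.
True-score variance = [20.6²·0.92 + 17.9²·0.69 + 8.4²·0.90 + 4.1²·0.73] + 823.061 = 687.269 + 823.061 = 1510.33.
Reliability = 1510.33 / 1655.2 = 0.9125.

0.9125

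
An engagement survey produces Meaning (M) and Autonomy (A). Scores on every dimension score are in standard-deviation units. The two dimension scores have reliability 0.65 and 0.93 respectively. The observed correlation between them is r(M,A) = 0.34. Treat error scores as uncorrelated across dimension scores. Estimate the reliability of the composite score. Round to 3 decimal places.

Var(M+A) = 2 + 2·[0.34] = 2 + 0.68 = 2.68.
Under uncorrelated errors the observed covariances equal the true-score covariances, so only the own-variance terms attenuate.
True-score variance = [0.65 + 0.93] + 0.68 = 1.58 + 0.68 = 2.26.
Reliability = 2.26 / 2.68 = 0.843.

0.843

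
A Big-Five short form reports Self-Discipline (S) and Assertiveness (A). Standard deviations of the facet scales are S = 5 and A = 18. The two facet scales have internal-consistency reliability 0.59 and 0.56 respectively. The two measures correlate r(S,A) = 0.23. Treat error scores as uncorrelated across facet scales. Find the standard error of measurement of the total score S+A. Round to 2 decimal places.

12.36

Var(total) = 349 + 41.4 = 390.4.
True-score variance = 196.19 + 41.4 = 237.59, so reliability = 0.6086.
Error variance = 390.4 − 237.59 = 152.81; SEM = √152.81 = 12.36.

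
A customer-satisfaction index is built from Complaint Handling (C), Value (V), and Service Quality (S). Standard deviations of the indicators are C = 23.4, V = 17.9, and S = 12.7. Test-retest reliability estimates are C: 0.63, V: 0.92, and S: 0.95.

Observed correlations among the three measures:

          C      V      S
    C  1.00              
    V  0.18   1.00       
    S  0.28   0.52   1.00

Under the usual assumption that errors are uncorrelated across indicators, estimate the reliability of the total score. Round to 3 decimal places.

0.851

Var(C+V+S) = 23.4² + 17.9² + 12.7² + 2·[23.4·17.9·0.18 + 23.4·12.7·0.28 + 17.9·12.7·0.52] = 1029.26 + 553.634 = 1582.89.
With uncorrelated errors the cross-covariances are all true-score covariance, so they carry over unchanged; only the diagonal terms shrink to ρᵢσᵢ².
True-score variance = [23.4²·0.63 + 17.9²·0.92 + 12.7²·0.95] + 553.634 = 792.965 + 553.634 = 1346.6.
Reliability = 1346.6 / 1582.89 = 0.851.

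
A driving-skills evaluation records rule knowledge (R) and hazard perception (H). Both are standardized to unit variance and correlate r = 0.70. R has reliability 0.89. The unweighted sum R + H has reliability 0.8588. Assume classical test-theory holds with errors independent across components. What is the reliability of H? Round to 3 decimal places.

0.630

Var(R+H) = 2 + 2·0.70 = 3.400.
True-score variance = ρ_R + ρ_H + 2·0.70, so 0.8588 = (0.89 + ρ_H + 1.40) / 3.400.
ρ_H = 0.8588·3.400 − 0.89 − 1.40 = 0.630.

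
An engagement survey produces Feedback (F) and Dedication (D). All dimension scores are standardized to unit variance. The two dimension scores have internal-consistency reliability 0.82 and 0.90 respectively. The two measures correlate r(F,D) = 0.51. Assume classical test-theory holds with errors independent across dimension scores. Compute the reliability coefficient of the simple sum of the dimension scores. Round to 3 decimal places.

Var(F+D) = 2 + 2·[0.51] = 2 + 1.02 = 3.02.
Under uncorrelated errors the observed covariances equal the true-score covariances, so only the own-variance terms attenuate.
True-score variance = [0.82 + 0.90] + 1.02 = 1.72 + 1.02 = 2.74.
Reliability = 2.74 / 3.02 = 0.907.

0.907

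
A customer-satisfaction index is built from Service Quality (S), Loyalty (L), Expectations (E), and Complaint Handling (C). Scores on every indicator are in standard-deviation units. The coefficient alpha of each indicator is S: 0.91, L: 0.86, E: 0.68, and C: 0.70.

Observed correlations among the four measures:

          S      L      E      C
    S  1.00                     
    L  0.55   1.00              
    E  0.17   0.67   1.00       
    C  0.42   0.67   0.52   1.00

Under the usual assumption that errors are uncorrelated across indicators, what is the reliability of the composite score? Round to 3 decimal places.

0.915

Var(S+L+E+C) = 4 + 2·[0.55 + 0.17 + 0.42 + 0.67 + 0.67 + 0.52] = 4 + 6 = 10.
Under uncorrelated errors the observed covariances equal the true-score covariances, so only the own-variance terms attenuate.
True-score variance = [0.91 + 0.86 + 0.68 + 0.70] + 6 = 3.15 + 6 = 9.15.
Reliability = 9.15 / 10 = 0.915.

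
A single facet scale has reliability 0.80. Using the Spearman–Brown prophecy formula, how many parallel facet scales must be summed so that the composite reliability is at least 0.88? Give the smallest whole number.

2

k ≥ ρ*(1−ρ₁)/(ρ₁(1−ρ*)) = 0.88·0.20 / (0.80·0.12) = 1.833.
Smallest integer k = 2.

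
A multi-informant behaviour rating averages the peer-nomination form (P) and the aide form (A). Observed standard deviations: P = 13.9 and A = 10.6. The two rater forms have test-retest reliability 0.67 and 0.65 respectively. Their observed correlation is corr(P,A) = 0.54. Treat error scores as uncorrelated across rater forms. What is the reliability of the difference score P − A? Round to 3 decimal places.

Var(P−A) = 13.9² + 10.6² − 2·13.9·10.6·0.54 = 305.57 − 159.127 = 146.443.
With uncorrelated errors the cross-covariances are all true-score covariance, so they carry over unchanged; only the diagonal terms shrink to ρᵢσᵢ².
True-score variance = [13.9²·0.67 + 10.6²·0.65] − 159.127 = 202.485 − 159.127 = 43.3575.
Reliability = 43.3575 / 146.443 = 0.296.

0.296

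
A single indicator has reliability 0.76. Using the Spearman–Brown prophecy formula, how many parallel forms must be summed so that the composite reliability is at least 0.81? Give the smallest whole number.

k ≥ ρ*(1−ρ₁)/(ρ₁(1−ρ*)) = 0.81·0.24 / (0.76·0.19) = 1.346.
Smallest integer k = 2.

2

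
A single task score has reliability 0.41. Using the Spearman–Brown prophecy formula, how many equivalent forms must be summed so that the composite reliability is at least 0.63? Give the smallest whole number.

k ≥ ρ*(1−ρ₁)/(ρ₁(1−ρ*)) = 0.63·0.59 / (0.41·0.37) = 2.450.
Smallest integer k = 3.

3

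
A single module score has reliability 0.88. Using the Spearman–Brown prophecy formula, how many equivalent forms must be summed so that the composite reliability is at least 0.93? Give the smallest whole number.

2

k ≥ ρ*(1−ρ₁)/(ρ₁(1−ρ*)) = 0.93·0.12 / (0.88·0.07) = 1.812.
Smallest integer k = 2.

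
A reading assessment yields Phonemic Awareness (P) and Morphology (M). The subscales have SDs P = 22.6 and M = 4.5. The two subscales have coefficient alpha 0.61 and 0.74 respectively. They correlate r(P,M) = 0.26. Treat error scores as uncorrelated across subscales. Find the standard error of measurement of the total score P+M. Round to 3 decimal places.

14.299

Var(total) = 531.01 + 52.884 = 583.894.
True-score variance = 326.549 + 52.884 = 379.433, so reliability = 0.6498.
Error variance = 583.894 − 379.433 = 204.461; SEM = √204.461 = 14.299.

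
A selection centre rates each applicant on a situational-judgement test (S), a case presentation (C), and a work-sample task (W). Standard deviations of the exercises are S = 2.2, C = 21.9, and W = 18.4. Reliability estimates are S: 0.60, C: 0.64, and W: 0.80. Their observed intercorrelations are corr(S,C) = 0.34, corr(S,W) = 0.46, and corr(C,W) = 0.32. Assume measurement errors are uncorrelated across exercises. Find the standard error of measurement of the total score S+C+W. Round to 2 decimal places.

Var(total) = 823.01 + 327.898 = 1150.91.
True-score variance = 580.702 + 327.898 = 908.601, so reliability = 0.7895.
Error variance = 1150.91 − 908.601 = 242.308; SEM = √242.308 = 15.57.

15.57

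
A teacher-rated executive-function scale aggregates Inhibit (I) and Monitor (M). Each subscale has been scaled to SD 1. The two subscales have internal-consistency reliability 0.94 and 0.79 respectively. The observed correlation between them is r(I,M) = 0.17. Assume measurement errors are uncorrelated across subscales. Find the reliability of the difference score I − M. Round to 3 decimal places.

0.837

Var(I−M) = 1 + 1 − 2·0.17 = 2 − 0.34 = 1.66.
Because errors are independent across components, Cov(Tᵢ,Tⱼ) = Cov(Xᵢ,Xⱼ); the off-diagonal part of the true-score variance is the same as above.
True-score variance = [0.94 + 0.79] − 0.34 = 1.73 − 0.34 = 1.39.
Reliability = 1.39 / 1.66 = 0.837.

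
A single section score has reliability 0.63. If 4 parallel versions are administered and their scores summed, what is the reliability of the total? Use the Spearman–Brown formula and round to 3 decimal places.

0.872

ρ_k = kρ / (1 + (k−1)ρ) = 4·0.63 / (1 + 3·0.63) = 2.520 / 2.890 = 0.872.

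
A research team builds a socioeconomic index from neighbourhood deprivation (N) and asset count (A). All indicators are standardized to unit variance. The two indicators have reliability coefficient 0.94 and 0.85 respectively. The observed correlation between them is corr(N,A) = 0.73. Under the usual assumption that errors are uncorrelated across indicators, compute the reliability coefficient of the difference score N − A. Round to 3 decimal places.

0.611

Var(N−A) = 1 + 1 − 2·0.73 = 2 − 1.46 = 0.54.
With uncorrelated errors the cross-covariances are all true-score covariance, so they carry over unchanged; only the diagonal terms shrink to ρᵢσᵢ².
True-score variance = [0.94 + 0.85] − 1.46 = 1.79 − 1.46 = 0.33.
Reliability = 0.33 / 0.54 = 0.611.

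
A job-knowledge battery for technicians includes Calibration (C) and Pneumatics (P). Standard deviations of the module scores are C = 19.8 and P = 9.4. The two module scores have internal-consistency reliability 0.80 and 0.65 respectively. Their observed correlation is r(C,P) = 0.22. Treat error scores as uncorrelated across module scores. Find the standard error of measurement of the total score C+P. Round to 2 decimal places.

Var(total) = 480.4 + 81.8928 = 562.293.
True-score variance = 371.066 + 81.8928 = 452.959, so reliability = 0.8056.
Error variance = 562.293 − 452.959 = 109.334; SEM = √109.334 = 10.46.

10.46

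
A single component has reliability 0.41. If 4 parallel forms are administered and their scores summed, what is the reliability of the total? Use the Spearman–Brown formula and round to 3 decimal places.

ρ_k = kρ / (1 + (k−1)ρ) = 4·0.41 / (1 + 3·0.41) = 1.640 / 2.230 = 0.735.

0.735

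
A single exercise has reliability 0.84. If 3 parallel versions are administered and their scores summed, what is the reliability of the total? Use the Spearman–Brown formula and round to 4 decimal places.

0.9403

ρ_k = kρ / (1 + (k−1)ρ) = 3·0.84 / (1 + 2·0.84) = 2.520 / 2.680 = 0.9403.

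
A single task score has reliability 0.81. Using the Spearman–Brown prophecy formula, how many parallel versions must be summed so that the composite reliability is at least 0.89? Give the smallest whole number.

2

k ≥ ρ*(1−ρ₁)/(ρ₁(1−ρ*)) = 0.89·0.19 / (0.81·0.11) = 1.898.
Smallest integer k = 2.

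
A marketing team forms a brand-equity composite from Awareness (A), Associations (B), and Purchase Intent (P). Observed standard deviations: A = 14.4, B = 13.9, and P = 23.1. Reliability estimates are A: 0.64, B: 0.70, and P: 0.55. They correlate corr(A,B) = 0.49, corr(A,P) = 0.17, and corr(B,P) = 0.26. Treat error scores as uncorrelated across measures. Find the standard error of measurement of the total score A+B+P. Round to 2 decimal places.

19.31

Var(total) = 934.18 + 476.221 = 1410.4.
True-score variance = 561.443 + 476.221 = 1037.66, so reliability = 0.7357.
Error variance = 1410.4 − 1037.66 = 372.737; SEM = √372.737 = 19.31.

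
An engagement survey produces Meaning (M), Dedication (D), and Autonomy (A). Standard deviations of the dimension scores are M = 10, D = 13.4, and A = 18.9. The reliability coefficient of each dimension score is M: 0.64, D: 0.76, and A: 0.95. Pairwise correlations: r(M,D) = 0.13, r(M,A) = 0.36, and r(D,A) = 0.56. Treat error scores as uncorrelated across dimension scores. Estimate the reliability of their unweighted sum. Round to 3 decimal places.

0.911

Var(M+D+A) = 10² + 13.4² + 18.9² + 2·[10·13.4·0.13 + 10·18.9·0.36 + 13.4·18.9·0.56] = 636.77 + 454.571 = 1091.34.
Because errors are independent across components, Cov(Tᵢ,Tⱼ) = Cov(Xᵢ,Xⱼ); the off-diagonal part of the true-score variance is the same as above.
True-score variance = [10²·0.64 + 13.4²·0.76 + 18.9²·0.95] + 454.571 = 539.815 + 454.571 = 994.386.
Reliability = 994.386 / 1091.34 = 0.911.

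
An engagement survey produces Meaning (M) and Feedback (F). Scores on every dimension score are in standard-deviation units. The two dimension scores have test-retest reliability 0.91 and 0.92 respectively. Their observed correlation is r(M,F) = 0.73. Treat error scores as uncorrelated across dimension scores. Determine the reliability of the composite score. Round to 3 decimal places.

Var(M+F) = 2 + 2·[0.73] = 2 + 1.46 = 3.46.
Under uncorrelated errors the observed covariances equal the true-score covariances, so only the own-variance terms attenuate.
True-score variance = [0.91 + 0.92] + 1.46 = 1.83 + 1.46 = 3.29.
Reliability = 3.29 / 3.46 = 0.951.

0.951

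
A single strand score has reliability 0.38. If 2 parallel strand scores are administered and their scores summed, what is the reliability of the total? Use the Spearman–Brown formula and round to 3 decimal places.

ρ_k = kρ / (1 + (k−1)ρ) = 2·0.38 / (1 + 1·0.38) = 0.760 / 1.380 = 0.551.

0.551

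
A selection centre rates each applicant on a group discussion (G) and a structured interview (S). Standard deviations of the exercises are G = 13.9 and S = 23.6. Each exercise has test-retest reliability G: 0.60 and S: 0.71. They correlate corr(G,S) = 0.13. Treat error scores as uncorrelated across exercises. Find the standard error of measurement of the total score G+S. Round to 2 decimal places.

Var(total) = 750.17 + 85.2904 = 835.46.
True-score variance = 511.368 + 85.2904 = 596.658, so reliability = 0.7142.
Error variance = 835.46 − 596.658 = 238.802; SEM = √238.802 = 15.45.

15.45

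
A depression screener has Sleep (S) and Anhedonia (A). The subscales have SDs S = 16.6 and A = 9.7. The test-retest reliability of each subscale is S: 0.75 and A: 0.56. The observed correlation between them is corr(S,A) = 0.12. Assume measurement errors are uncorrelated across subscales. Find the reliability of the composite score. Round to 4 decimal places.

0.7299

Var(S+A) = 16.6² + 9.7² + 2·[16.6·9.7·0.12] = 369.65 + 38.6448 = 408.295.
Under uncorrelated errors the observed covariances equal the true-score covariances, so only the own-variance terms attenuate.
True-score variance = [16.6²·0.75 + 9.7²·0.56] + 38.6448 = 259.36 + 38.6448 = 298.005.
Reliability = 298.005 / 408.295 = 0.7299.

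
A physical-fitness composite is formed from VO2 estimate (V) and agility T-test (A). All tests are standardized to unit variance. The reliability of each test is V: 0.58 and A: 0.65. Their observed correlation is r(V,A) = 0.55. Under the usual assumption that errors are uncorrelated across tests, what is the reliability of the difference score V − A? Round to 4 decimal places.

0.1444

Var(V−A) = 1 + 1 − 2·0.55 = 2 − 1.1 = 0.9.
Under uncorrelated errors the observed covariances equal the true-score covariances, so only the own-variance terms attenuate.
True-score variance = [0.58 + 0.65] − 1.1 = 1.23 − 1.1 = 0.13.
Reliability = 0.13 / 0.9 = 0.1444.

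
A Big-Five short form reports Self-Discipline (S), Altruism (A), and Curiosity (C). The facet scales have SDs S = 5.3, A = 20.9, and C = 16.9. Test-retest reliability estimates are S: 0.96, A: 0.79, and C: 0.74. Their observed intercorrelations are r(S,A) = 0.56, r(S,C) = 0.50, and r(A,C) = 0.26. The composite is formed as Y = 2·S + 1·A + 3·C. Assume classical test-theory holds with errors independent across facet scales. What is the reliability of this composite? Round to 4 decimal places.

0.8284

Var(Y) = 2²·5.3² + 20.9² + 3²·16.9² + 2·[2·5.3·20.9·0.56 + 6·5.3·16.9·0.50 + 3·20.9·16.9·0.26] = 3119.66 + 1336.55 = 4456.21.
Because errors are independent across components, Cov(Tᵢ,Tⱼ) = Cov(Xᵢ,Xⱼ); the off-diagonal part of the true-score variance is the same as above.
True-score variance = [2²·5.3²·0.96 + 20.9²·0.79 + 3²·16.9²·0.74] + 1336.55 = 2355.11 + 1336.55 = 3691.66.
Reliability = 3691.66 / 4456.21 = 0.8284.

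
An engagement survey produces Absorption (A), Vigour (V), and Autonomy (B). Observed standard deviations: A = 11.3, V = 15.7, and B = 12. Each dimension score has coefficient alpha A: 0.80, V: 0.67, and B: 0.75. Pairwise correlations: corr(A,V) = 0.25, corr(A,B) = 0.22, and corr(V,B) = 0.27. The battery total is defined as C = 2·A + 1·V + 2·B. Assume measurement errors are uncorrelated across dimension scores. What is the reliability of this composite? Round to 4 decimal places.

0.8323

Var(C) = 2²·11.3² + 15.7² + 2²·12² + 2·[2·11.3·15.7·0.25 + 4·11.3·12·0.22 + 2·15.7·12·0.27] = 1333.25 + 619.538 = 1952.79.
Under uncorrelated errors the observed covariances equal the true-score covariances, so only the own-variance terms attenuate.
True-score variance = [2²·11.3²·0.80 + 15.7²·0.67 + 2²·12²·0.75] + 619.538 = 1005.76 + 619.538 = 1625.29.
Reliability = 1625.29 / 1952.79 = 0.8323.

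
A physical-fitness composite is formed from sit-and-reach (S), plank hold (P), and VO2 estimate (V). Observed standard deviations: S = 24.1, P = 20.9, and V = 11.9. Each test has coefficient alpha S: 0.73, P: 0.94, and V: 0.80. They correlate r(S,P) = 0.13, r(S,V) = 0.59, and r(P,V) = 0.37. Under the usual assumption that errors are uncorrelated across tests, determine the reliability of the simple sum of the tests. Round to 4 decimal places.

Var(S+P+V) = 24.1² + 20.9² + 11.9² + 2·[24.1·20.9·0.13 + 24.1·11.9·0.59 + 20.9·11.9·0.37] = 1159.23 + 653.417 = 1812.65.
Under uncorrelated errors the observed covariances equal the true-score covariances, so only the own-variance terms attenuate.
True-score variance = [24.1²·0.73 + 20.9²·0.94 + 11.9²·0.80] + 653.417 = 947.881 + 653.417 = 1601.3.
Reliability = 1601.3 / 1812.65 = 0.8834.

0.8834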